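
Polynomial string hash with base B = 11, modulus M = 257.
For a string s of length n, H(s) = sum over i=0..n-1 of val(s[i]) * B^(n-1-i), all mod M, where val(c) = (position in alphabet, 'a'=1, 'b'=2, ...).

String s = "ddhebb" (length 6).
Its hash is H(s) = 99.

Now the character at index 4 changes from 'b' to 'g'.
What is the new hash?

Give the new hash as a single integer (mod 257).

Answer: 154

Derivation:
val('b') = 2, val('g') = 7
Position k = 4, exponent = n-1-k = 1
B^1 mod M = 11^1 mod 257 = 11
Delta = (7 - 2) * 11 mod 257 = 55
New hash = (99 + 55) mod 257 = 154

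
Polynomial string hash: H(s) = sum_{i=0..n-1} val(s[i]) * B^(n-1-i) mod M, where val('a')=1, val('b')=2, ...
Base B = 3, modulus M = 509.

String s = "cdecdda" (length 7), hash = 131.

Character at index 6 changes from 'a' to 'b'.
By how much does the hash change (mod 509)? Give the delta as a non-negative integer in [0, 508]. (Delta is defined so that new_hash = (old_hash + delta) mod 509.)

Delta formula: (val(new) - val(old)) * B^(n-1-k) mod M
  val('b') - val('a') = 2 - 1 = 1
  B^(n-1-k) = 3^0 mod 509 = 1
  Delta = 1 * 1 mod 509 = 1

Answer: 1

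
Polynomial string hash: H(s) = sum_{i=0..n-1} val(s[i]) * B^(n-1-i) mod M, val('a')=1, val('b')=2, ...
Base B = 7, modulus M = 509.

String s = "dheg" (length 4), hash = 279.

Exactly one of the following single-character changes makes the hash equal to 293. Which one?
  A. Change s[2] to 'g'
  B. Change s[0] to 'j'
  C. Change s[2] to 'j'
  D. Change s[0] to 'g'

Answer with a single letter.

Option A: s[2]='e'->'g', delta=(7-5)*7^1 mod 509 = 14, hash=279+14 mod 509 = 293 <-- target
Option B: s[0]='d'->'j', delta=(10-4)*7^3 mod 509 = 22, hash=279+22 mod 509 = 301
Option C: s[2]='e'->'j', delta=(10-5)*7^1 mod 509 = 35, hash=279+35 mod 509 = 314
Option D: s[0]='d'->'g', delta=(7-4)*7^3 mod 509 = 11, hash=279+11 mod 509 = 290

Answer: A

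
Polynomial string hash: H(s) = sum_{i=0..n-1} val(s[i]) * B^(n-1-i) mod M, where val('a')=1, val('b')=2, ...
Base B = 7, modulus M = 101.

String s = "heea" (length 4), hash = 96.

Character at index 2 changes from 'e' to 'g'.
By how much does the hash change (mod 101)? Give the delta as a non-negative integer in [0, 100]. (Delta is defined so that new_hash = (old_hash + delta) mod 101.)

Answer: 14

Derivation:
Delta formula: (val(new) - val(old)) * B^(n-1-k) mod M
  val('g') - val('e') = 7 - 5 = 2
  B^(n-1-k) = 7^1 mod 101 = 7
  Delta = 2 * 7 mod 101 = 14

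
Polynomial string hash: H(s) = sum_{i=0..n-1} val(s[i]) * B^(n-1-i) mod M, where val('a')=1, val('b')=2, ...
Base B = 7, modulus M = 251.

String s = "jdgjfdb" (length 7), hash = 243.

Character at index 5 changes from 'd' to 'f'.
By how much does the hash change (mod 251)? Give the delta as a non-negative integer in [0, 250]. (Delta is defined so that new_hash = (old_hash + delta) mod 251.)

Answer: 14

Derivation:
Delta formula: (val(new) - val(old)) * B^(n-1-k) mod M
  val('f') - val('d') = 6 - 4 = 2
  B^(n-1-k) = 7^1 mod 251 = 7
  Delta = 2 * 7 mod 251 = 14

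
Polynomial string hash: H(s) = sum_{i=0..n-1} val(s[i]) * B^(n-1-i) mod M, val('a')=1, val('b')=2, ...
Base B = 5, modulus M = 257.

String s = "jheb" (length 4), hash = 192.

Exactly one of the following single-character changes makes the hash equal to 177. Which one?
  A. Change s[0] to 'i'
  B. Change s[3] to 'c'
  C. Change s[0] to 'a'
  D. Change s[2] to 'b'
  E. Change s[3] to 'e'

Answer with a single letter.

Option A: s[0]='j'->'i', delta=(9-10)*5^3 mod 257 = 132, hash=192+132 mod 257 = 67
Option B: s[3]='b'->'c', delta=(3-2)*5^0 mod 257 = 1, hash=192+1 mod 257 = 193
Option C: s[0]='j'->'a', delta=(1-10)*5^3 mod 257 = 160, hash=192+160 mod 257 = 95
Option D: s[2]='e'->'b', delta=(2-5)*5^1 mod 257 = 242, hash=192+242 mod 257 = 177 <-- target
Option E: s[3]='b'->'e', delta=(5-2)*5^0 mod 257 = 3, hash=192+3 mod 257 = 195

Answer: D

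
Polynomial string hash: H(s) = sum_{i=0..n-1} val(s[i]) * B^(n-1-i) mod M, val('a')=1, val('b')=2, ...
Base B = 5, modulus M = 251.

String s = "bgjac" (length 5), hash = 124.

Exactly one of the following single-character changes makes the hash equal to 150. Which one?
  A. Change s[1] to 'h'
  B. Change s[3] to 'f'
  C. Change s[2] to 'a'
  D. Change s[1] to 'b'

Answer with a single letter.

Option A: s[1]='g'->'h', delta=(8-7)*5^3 mod 251 = 125, hash=124+125 mod 251 = 249
Option B: s[3]='a'->'f', delta=(6-1)*5^1 mod 251 = 25, hash=124+25 mod 251 = 149
Option C: s[2]='j'->'a', delta=(1-10)*5^2 mod 251 = 26, hash=124+26 mod 251 = 150 <-- target
Option D: s[1]='g'->'b', delta=(2-7)*5^3 mod 251 = 128, hash=124+128 mod 251 = 1

Answer: C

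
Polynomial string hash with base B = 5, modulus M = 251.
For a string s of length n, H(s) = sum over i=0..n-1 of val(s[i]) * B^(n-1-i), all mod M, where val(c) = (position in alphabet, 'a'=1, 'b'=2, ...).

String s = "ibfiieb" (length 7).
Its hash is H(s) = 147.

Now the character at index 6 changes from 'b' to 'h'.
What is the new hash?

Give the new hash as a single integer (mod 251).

Answer: 153

Derivation:
val('b') = 2, val('h') = 8
Position k = 6, exponent = n-1-k = 0
B^0 mod M = 5^0 mod 251 = 1
Delta = (8 - 2) * 1 mod 251 = 6
New hash = (147 + 6) mod 251 = 153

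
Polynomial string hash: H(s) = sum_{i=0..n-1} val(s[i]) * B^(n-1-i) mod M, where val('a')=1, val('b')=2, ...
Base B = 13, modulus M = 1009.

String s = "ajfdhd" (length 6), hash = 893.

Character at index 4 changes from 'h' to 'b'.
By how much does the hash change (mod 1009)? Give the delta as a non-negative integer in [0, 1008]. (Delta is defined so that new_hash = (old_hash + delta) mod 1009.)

Delta formula: (val(new) - val(old)) * B^(n-1-k) mod M
  val('b') - val('h') = 2 - 8 = -6
  B^(n-1-k) = 13^1 mod 1009 = 13
  Delta = -6 * 13 mod 1009 = 931

Answer: 931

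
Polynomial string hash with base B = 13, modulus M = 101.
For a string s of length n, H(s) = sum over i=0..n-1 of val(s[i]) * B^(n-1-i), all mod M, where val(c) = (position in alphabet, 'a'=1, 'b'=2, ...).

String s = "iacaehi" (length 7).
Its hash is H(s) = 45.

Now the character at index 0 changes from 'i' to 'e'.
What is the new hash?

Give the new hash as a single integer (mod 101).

val('i') = 9, val('e') = 5
Position k = 0, exponent = n-1-k = 6
B^6 mod M = 13^6 mod 101 = 19
Delta = (5 - 9) * 19 mod 101 = 25
New hash = (45 + 25) mod 101 = 70

Answer: 70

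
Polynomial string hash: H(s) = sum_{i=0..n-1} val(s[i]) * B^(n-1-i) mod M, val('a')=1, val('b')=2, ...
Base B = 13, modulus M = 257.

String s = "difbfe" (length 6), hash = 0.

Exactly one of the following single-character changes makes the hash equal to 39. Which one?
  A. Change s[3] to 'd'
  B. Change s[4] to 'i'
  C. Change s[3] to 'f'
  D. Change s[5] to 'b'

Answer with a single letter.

Option A: s[3]='b'->'d', delta=(4-2)*13^2 mod 257 = 81, hash=0+81 mod 257 = 81
Option B: s[4]='f'->'i', delta=(9-6)*13^1 mod 257 = 39, hash=0+39 mod 257 = 39 <-- target
Option C: s[3]='b'->'f', delta=(6-2)*13^2 mod 257 = 162, hash=0+162 mod 257 = 162
Option D: s[5]='e'->'b', delta=(2-5)*13^0 mod 257 = 254, hash=0+254 mod 257 = 254

Answer: B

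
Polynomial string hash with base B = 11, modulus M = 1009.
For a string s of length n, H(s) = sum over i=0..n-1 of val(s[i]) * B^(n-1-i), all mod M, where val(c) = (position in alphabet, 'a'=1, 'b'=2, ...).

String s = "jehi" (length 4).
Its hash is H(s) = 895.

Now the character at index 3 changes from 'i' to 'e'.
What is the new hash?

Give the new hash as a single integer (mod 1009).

Answer: 891

Derivation:
val('i') = 9, val('e') = 5
Position k = 3, exponent = n-1-k = 0
B^0 mod M = 11^0 mod 1009 = 1
Delta = (5 - 9) * 1 mod 1009 = 1005
New hash = (895 + 1005) mod 1009 = 891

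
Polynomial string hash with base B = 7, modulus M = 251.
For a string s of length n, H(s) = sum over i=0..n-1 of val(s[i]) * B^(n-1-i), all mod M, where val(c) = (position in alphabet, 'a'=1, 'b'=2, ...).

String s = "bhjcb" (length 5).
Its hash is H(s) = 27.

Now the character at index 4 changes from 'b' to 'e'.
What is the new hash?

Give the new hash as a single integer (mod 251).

val('b') = 2, val('e') = 5
Position k = 4, exponent = n-1-k = 0
B^0 mod M = 7^0 mod 251 = 1
Delta = (5 - 2) * 1 mod 251 = 3
New hash = (27 + 3) mod 251 = 30

Answer: 30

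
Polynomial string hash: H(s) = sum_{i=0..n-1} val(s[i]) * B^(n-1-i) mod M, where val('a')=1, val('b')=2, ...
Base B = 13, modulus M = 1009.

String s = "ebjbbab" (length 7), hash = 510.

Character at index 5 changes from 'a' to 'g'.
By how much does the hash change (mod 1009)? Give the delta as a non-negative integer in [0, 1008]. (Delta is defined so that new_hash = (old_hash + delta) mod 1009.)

Answer: 78

Derivation:
Delta formula: (val(new) - val(old)) * B^(n-1-k) mod M
  val('g') - val('a') = 7 - 1 = 6
  B^(n-1-k) = 13^1 mod 1009 = 13
  Delta = 6 * 13 mod 1009 = 78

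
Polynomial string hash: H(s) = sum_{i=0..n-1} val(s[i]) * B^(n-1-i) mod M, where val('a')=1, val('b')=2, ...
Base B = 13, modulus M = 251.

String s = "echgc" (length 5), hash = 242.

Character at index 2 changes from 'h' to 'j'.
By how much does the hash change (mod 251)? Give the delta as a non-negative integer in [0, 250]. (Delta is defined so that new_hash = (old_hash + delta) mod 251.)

Answer: 87

Derivation:
Delta formula: (val(new) - val(old)) * B^(n-1-k) mod M
  val('j') - val('h') = 10 - 8 = 2
  B^(n-1-k) = 13^2 mod 251 = 169
  Delta = 2 * 169 mod 251 = 87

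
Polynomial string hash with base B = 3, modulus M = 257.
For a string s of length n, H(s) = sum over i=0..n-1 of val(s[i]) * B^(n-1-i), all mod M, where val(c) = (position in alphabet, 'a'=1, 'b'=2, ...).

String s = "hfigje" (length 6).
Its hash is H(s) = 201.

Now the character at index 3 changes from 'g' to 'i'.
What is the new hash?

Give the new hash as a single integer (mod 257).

val('g') = 7, val('i') = 9
Position k = 3, exponent = n-1-k = 2
B^2 mod M = 3^2 mod 257 = 9
Delta = (9 - 7) * 9 mod 257 = 18
New hash = (201 + 18) mod 257 = 219

Answer: 219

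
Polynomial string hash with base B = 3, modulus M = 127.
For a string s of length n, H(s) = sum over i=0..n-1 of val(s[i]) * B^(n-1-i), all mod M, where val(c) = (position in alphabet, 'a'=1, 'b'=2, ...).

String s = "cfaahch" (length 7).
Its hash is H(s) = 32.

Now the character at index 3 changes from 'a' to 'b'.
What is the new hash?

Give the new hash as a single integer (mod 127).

Answer: 59

Derivation:
val('a') = 1, val('b') = 2
Position k = 3, exponent = n-1-k = 3
B^3 mod M = 3^3 mod 127 = 27
Delta = (2 - 1) * 27 mod 127 = 27
New hash = (32 + 27) mod 127 = 59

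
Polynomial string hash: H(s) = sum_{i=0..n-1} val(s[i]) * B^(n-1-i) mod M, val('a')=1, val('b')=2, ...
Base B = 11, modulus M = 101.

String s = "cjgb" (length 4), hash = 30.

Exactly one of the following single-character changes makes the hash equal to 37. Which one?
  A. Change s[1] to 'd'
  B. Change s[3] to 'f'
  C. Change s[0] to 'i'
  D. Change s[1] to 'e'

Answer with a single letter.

Option A: s[1]='j'->'d', delta=(4-10)*11^2 mod 101 = 82, hash=30+82 mod 101 = 11
Option B: s[3]='b'->'f', delta=(6-2)*11^0 mod 101 = 4, hash=30+4 mod 101 = 34
Option C: s[0]='c'->'i', delta=(9-3)*11^3 mod 101 = 7, hash=30+7 mod 101 = 37 <-- target
Option D: s[1]='j'->'e', delta=(5-10)*11^2 mod 101 = 1, hash=30+1 mod 101 = 31

Answer: C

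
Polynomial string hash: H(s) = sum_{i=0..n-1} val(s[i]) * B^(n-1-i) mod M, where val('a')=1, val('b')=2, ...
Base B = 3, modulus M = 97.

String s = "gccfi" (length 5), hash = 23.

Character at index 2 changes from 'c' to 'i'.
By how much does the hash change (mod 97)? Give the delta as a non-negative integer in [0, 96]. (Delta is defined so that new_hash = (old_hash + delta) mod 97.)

Delta formula: (val(new) - val(old)) * B^(n-1-k) mod M
  val('i') - val('c') = 9 - 3 = 6
  B^(n-1-k) = 3^2 mod 97 = 9
  Delta = 6 * 9 mod 97 = 54

Answer: 54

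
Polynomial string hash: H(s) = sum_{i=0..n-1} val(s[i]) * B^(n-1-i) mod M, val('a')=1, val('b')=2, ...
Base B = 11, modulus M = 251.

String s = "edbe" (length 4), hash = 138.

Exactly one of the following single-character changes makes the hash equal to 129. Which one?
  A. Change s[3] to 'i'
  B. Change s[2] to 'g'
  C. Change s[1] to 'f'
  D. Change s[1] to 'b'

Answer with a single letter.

Answer: C

Derivation:
Option A: s[3]='e'->'i', delta=(9-5)*11^0 mod 251 = 4, hash=138+4 mod 251 = 142
Option B: s[2]='b'->'g', delta=(7-2)*11^1 mod 251 = 55, hash=138+55 mod 251 = 193
Option C: s[1]='d'->'f', delta=(6-4)*11^2 mod 251 = 242, hash=138+242 mod 251 = 129 <-- target
Option D: s[1]='d'->'b', delta=(2-4)*11^2 mod 251 = 9, hash=138+9 mod 251 = 147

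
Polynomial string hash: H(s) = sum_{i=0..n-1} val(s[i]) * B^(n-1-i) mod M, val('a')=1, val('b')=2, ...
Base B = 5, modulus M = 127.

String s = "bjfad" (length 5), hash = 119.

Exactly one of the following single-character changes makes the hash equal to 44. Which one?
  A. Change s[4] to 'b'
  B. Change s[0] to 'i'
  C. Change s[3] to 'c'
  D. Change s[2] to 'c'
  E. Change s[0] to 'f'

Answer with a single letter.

Option A: s[4]='d'->'b', delta=(2-4)*5^0 mod 127 = 125, hash=119+125 mod 127 = 117
Option B: s[0]='b'->'i', delta=(9-2)*5^4 mod 127 = 57, hash=119+57 mod 127 = 49
Option C: s[3]='a'->'c', delta=(3-1)*5^1 mod 127 = 10, hash=119+10 mod 127 = 2
Option D: s[2]='f'->'c', delta=(3-6)*5^2 mod 127 = 52, hash=119+52 mod 127 = 44 <-- target
Option E: s[0]='b'->'f', delta=(6-2)*5^4 mod 127 = 87, hash=119+87 mod 127 = 79

Answer: D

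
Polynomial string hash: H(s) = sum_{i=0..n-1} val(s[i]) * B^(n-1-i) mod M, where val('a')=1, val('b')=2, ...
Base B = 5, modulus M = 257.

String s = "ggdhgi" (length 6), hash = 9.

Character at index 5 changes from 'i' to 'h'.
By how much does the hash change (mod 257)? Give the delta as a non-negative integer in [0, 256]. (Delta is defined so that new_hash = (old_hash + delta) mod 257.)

Answer: 256

Derivation:
Delta formula: (val(new) - val(old)) * B^(n-1-k) mod M
  val('h') - val('i') = 8 - 9 = -1
  B^(n-1-k) = 5^0 mod 257 = 1
  Delta = -1 * 1 mod 257 = 256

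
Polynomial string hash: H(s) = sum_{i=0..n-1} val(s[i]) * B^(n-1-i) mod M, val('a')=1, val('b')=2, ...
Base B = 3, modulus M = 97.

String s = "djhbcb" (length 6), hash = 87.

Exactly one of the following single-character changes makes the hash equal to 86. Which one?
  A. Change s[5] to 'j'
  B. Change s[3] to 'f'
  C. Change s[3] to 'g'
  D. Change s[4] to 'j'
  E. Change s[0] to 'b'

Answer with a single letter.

Answer: E

Derivation:
Option A: s[5]='b'->'j', delta=(10-2)*3^0 mod 97 = 8, hash=87+8 mod 97 = 95
Option B: s[3]='b'->'f', delta=(6-2)*3^2 mod 97 = 36, hash=87+36 mod 97 = 26
Option C: s[3]='b'->'g', delta=(7-2)*3^2 mod 97 = 45, hash=87+45 mod 97 = 35
Option D: s[4]='c'->'j', delta=(10-3)*3^1 mod 97 = 21, hash=87+21 mod 97 = 11
Option E: s[0]='d'->'b', delta=(2-4)*3^5 mod 97 = 96, hash=87+96 mod 97 = 86 <-- target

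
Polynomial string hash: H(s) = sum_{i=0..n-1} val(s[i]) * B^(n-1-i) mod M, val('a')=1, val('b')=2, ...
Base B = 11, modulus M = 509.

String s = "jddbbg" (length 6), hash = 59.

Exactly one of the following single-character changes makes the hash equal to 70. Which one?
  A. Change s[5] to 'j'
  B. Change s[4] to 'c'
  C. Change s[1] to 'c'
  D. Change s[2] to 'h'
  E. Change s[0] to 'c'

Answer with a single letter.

Option A: s[5]='g'->'j', delta=(10-7)*11^0 mod 509 = 3, hash=59+3 mod 509 = 62
Option B: s[4]='b'->'c', delta=(3-2)*11^1 mod 509 = 11, hash=59+11 mod 509 = 70 <-- target
Option C: s[1]='d'->'c', delta=(3-4)*11^4 mod 509 = 120, hash=59+120 mod 509 = 179
Option D: s[2]='d'->'h', delta=(8-4)*11^3 mod 509 = 234, hash=59+234 mod 509 = 293
Option E: s[0]='j'->'c', delta=(3-10)*11^5 mod 509 = 78, hash=59+78 mod 509 = 137

Answer: B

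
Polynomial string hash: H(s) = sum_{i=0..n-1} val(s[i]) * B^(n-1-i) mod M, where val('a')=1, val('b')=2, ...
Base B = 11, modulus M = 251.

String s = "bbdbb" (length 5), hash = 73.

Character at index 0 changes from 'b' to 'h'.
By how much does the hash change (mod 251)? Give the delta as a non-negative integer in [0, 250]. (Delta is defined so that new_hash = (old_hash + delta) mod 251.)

Delta formula: (val(new) - val(old)) * B^(n-1-k) mod M
  val('h') - val('b') = 8 - 2 = 6
  B^(n-1-k) = 11^4 mod 251 = 83
  Delta = 6 * 83 mod 251 = 247

Answer: 247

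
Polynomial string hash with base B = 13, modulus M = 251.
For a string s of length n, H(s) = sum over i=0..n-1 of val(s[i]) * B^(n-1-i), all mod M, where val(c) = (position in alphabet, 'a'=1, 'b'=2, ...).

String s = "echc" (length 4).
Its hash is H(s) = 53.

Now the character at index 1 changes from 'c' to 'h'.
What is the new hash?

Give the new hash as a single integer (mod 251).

val('c') = 3, val('h') = 8
Position k = 1, exponent = n-1-k = 2
B^2 mod M = 13^2 mod 251 = 169
Delta = (8 - 3) * 169 mod 251 = 92
New hash = (53 + 92) mod 251 = 145

Answer: 145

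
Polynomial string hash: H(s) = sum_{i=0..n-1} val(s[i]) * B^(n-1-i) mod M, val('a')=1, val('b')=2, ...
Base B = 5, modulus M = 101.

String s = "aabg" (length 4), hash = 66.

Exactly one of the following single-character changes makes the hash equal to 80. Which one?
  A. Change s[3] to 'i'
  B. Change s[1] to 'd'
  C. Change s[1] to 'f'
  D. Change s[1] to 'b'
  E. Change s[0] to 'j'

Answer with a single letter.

Answer: E

Derivation:
Option A: s[3]='g'->'i', delta=(9-7)*5^0 mod 101 = 2, hash=66+2 mod 101 = 68
Option B: s[1]='a'->'d', delta=(4-1)*5^2 mod 101 = 75, hash=66+75 mod 101 = 40
Option C: s[1]='a'->'f', delta=(6-1)*5^2 mod 101 = 24, hash=66+24 mod 101 = 90
Option D: s[1]='a'->'b', delta=(2-1)*5^2 mod 101 = 25, hash=66+25 mod 101 = 91
Option E: s[0]='a'->'j', delta=(10-1)*5^3 mod 101 = 14, hash=66+14 mod 101 = 80 <-- target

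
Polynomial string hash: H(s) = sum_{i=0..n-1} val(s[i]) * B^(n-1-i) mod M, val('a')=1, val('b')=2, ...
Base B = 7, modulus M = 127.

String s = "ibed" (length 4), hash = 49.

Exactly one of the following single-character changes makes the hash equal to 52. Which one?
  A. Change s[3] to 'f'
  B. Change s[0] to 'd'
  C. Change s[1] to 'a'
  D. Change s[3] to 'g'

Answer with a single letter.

Option A: s[3]='d'->'f', delta=(6-4)*7^0 mod 127 = 2, hash=49+2 mod 127 = 51
Option B: s[0]='i'->'d', delta=(4-9)*7^3 mod 127 = 63, hash=49+63 mod 127 = 112
Option C: s[1]='b'->'a', delta=(1-2)*7^2 mod 127 = 78, hash=49+78 mod 127 = 0
Option D: s[3]='d'->'g', delta=(7-4)*7^0 mod 127 = 3, hash=49+3 mod 127 = 52 <-- target

Answer: D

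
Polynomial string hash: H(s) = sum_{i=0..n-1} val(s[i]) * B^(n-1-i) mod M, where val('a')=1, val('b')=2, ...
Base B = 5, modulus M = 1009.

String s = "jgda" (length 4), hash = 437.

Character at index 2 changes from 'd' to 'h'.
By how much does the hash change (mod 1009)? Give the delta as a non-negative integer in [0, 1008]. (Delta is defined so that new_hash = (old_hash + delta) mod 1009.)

Delta formula: (val(new) - val(old)) * B^(n-1-k) mod M
  val('h') - val('d') = 8 - 4 = 4
  B^(n-1-k) = 5^1 mod 1009 = 5
  Delta = 4 * 5 mod 1009 = 20

Answer: 20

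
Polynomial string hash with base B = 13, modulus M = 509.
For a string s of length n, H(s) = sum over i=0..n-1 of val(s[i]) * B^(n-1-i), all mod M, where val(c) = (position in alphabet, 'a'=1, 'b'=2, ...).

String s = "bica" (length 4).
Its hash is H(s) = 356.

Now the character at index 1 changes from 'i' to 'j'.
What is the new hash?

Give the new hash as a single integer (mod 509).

Answer: 16

Derivation:
val('i') = 9, val('j') = 10
Position k = 1, exponent = n-1-k = 2
B^2 mod M = 13^2 mod 509 = 169
Delta = (10 - 9) * 169 mod 509 = 169
New hash = (356 + 169) mod 509 = 16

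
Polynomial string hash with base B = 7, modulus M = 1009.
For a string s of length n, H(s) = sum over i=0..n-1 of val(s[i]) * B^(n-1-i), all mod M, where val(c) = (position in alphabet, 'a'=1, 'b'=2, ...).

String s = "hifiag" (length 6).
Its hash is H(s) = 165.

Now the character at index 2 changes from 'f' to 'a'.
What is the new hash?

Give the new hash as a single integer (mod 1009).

val('f') = 6, val('a') = 1
Position k = 2, exponent = n-1-k = 3
B^3 mod M = 7^3 mod 1009 = 343
Delta = (1 - 6) * 343 mod 1009 = 303
New hash = (165 + 303) mod 1009 = 468

Answer: 468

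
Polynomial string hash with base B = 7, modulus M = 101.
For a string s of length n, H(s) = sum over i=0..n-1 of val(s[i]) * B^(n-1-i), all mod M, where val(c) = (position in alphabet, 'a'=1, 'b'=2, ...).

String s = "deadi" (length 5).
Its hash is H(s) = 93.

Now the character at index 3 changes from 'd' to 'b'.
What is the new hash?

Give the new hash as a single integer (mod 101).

val('d') = 4, val('b') = 2
Position k = 3, exponent = n-1-k = 1
B^1 mod M = 7^1 mod 101 = 7
Delta = (2 - 4) * 7 mod 101 = 87
New hash = (93 + 87) mod 101 = 79

Answer: 79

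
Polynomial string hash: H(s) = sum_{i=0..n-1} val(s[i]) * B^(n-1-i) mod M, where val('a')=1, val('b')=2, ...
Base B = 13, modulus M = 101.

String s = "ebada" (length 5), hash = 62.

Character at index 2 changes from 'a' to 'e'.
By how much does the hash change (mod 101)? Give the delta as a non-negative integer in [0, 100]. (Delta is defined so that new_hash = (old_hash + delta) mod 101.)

Answer: 70

Derivation:
Delta formula: (val(new) - val(old)) * B^(n-1-k) mod M
  val('e') - val('a') = 5 - 1 = 4
  B^(n-1-k) = 13^2 mod 101 = 68
  Delta = 4 * 68 mod 101 = 70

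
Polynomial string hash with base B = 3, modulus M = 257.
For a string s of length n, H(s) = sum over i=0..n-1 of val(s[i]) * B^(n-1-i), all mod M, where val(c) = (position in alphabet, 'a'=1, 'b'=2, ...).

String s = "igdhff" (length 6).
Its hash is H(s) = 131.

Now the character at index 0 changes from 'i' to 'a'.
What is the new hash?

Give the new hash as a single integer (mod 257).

val('i') = 9, val('a') = 1
Position k = 0, exponent = n-1-k = 5
B^5 mod M = 3^5 mod 257 = 243
Delta = (1 - 9) * 243 mod 257 = 112
New hash = (131 + 112) mod 257 = 243

Answer: 243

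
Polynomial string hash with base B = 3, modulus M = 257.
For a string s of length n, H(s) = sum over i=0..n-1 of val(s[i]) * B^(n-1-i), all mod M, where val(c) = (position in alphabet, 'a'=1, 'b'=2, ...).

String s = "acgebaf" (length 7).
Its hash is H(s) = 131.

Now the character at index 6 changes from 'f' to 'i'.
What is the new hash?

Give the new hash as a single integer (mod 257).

val('f') = 6, val('i') = 9
Position k = 6, exponent = n-1-k = 0
B^0 mod M = 3^0 mod 257 = 1
Delta = (9 - 6) * 1 mod 257 = 3
New hash = (131 + 3) mod 257 = 134

Answer: 134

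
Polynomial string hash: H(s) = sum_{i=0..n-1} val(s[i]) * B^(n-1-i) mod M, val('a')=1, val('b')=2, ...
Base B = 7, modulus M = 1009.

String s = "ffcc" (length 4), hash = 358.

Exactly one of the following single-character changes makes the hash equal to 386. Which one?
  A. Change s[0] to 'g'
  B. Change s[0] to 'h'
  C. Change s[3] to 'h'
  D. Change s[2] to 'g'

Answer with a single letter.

Option A: s[0]='f'->'g', delta=(7-6)*7^3 mod 1009 = 343, hash=358+343 mod 1009 = 701
Option B: s[0]='f'->'h', delta=(8-6)*7^3 mod 1009 = 686, hash=358+686 mod 1009 = 35
Option C: s[3]='c'->'h', delta=(8-3)*7^0 mod 1009 = 5, hash=358+5 mod 1009 = 363
Option D: s[2]='c'->'g', delta=(7-3)*7^1 mod 1009 = 28, hash=358+28 mod 1009 = 386 <-- target

Answer: D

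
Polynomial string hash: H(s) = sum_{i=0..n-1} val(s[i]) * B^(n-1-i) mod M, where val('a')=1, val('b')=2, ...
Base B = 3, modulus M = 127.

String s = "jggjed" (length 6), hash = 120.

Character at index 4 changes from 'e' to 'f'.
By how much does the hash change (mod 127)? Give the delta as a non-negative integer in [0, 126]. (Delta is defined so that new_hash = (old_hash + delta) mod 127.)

Answer: 3

Derivation:
Delta formula: (val(new) - val(old)) * B^(n-1-k) mod M
  val('f') - val('e') = 6 - 5 = 1
  B^(n-1-k) = 3^1 mod 127 = 3
  Delta = 1 * 3 mod 127 = 3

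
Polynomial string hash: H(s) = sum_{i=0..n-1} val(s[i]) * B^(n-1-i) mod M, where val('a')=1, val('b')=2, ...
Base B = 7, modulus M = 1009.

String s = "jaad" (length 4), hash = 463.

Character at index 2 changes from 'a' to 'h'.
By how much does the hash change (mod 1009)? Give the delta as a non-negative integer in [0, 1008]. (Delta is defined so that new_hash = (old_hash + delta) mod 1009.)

Delta formula: (val(new) - val(old)) * B^(n-1-k) mod M
  val('h') - val('a') = 8 - 1 = 7
  B^(n-1-k) = 7^1 mod 1009 = 7
  Delta = 7 * 7 mod 1009 = 49

Answer: 49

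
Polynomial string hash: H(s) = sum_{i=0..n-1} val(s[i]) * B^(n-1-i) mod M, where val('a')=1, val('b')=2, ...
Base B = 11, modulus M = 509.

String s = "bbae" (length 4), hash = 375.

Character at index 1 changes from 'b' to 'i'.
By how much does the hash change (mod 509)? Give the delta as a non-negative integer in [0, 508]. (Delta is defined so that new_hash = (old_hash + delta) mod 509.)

Answer: 338

Derivation:
Delta formula: (val(new) - val(old)) * B^(n-1-k) mod M
  val('i') - val('b') = 9 - 2 = 7
  B^(n-1-k) = 11^2 mod 509 = 121
  Delta = 7 * 121 mod 509 = 338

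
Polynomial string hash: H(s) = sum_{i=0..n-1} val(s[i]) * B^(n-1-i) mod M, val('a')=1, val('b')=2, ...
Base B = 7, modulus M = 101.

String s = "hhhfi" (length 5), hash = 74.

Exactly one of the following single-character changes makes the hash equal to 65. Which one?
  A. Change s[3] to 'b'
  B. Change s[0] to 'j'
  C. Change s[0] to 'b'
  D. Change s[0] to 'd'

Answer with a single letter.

Answer: D

Derivation:
Option A: s[3]='f'->'b', delta=(2-6)*7^1 mod 101 = 73, hash=74+73 mod 101 = 46
Option B: s[0]='h'->'j', delta=(10-8)*7^4 mod 101 = 55, hash=74+55 mod 101 = 28
Option C: s[0]='h'->'b', delta=(2-8)*7^4 mod 101 = 37, hash=74+37 mod 101 = 10
Option D: s[0]='h'->'d', delta=(4-8)*7^4 mod 101 = 92, hash=74+92 mod 101 = 65 <-- target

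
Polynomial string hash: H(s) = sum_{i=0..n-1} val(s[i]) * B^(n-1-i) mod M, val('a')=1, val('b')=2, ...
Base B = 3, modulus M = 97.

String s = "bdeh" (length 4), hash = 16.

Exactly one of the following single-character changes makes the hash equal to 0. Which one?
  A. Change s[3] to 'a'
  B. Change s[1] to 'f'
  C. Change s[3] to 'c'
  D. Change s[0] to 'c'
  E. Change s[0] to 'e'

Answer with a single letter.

Answer: E

Derivation:
Option A: s[3]='h'->'a', delta=(1-8)*3^0 mod 97 = 90, hash=16+90 mod 97 = 9
Option B: s[1]='d'->'f', delta=(6-4)*3^2 mod 97 = 18, hash=16+18 mod 97 = 34
Option C: s[3]='h'->'c', delta=(3-8)*3^0 mod 97 = 92, hash=16+92 mod 97 = 11
Option D: s[0]='b'->'c', delta=(3-2)*3^3 mod 97 = 27, hash=16+27 mod 97 = 43
Option E: s[0]='b'->'e', delta=(5-2)*3^3 mod 97 = 81, hash=16+81 mod 97 = 0 <-- target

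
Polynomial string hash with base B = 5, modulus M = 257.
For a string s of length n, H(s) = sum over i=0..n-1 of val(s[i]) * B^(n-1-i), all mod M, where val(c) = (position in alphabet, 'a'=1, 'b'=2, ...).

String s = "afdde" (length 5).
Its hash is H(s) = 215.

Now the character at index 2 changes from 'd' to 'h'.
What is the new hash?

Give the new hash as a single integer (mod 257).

Answer: 58

Derivation:
val('d') = 4, val('h') = 8
Position k = 2, exponent = n-1-k = 2
B^2 mod M = 5^2 mod 257 = 25
Delta = (8 - 4) * 25 mod 257 = 100
New hash = (215 + 100) mod 257 = 58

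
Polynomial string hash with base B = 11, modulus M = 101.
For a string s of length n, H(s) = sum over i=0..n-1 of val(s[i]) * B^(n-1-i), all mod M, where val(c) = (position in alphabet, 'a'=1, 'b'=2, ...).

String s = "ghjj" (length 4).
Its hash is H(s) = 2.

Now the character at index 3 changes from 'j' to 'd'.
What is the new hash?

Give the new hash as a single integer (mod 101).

val('j') = 10, val('d') = 4
Position k = 3, exponent = n-1-k = 0
B^0 mod M = 11^0 mod 101 = 1
Delta = (4 - 10) * 1 mod 101 = 95
New hash = (2 + 95) mod 101 = 97

Answer: 97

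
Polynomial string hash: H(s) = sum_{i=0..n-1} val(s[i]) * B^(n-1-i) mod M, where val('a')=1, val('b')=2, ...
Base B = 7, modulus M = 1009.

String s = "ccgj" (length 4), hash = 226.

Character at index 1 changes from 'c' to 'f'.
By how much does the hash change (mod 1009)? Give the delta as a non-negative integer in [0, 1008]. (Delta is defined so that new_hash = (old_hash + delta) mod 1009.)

Answer: 147

Derivation:
Delta formula: (val(new) - val(old)) * B^(n-1-k) mod M
  val('f') - val('c') = 6 - 3 = 3
  B^(n-1-k) = 7^2 mod 1009 = 49
  Delta = 3 * 49 mod 1009 = 147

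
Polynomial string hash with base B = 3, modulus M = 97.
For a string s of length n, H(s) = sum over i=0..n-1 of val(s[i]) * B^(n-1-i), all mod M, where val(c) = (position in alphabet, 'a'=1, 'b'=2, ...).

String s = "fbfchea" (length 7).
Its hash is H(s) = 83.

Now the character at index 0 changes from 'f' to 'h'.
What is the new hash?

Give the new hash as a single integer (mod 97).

Answer: 86

Derivation:
val('f') = 6, val('h') = 8
Position k = 0, exponent = n-1-k = 6
B^6 mod M = 3^6 mod 97 = 50
Delta = (8 - 6) * 50 mod 97 = 3
New hash = (83 + 3) mod 97 = 86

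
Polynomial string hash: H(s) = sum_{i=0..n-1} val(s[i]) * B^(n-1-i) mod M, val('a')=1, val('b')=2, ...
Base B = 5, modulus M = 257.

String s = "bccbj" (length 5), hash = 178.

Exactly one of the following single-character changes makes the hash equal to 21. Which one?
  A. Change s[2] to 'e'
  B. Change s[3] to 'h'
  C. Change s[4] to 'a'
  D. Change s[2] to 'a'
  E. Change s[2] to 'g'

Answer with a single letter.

Answer: E

Derivation:
Option A: s[2]='c'->'e', delta=(5-3)*5^2 mod 257 = 50, hash=178+50 mod 257 = 228
Option B: s[3]='b'->'h', delta=(8-2)*5^1 mod 257 = 30, hash=178+30 mod 257 = 208
Option C: s[4]='j'->'a', delta=(1-10)*5^0 mod 257 = 248, hash=178+248 mod 257 = 169
Option D: s[2]='c'->'a', delta=(1-3)*5^2 mod 257 = 207, hash=178+207 mod 257 = 128
Option E: s[2]='c'->'g', delta=(7-3)*5^2 mod 257 = 100, hash=178+100 mod 257 = 21 <-- target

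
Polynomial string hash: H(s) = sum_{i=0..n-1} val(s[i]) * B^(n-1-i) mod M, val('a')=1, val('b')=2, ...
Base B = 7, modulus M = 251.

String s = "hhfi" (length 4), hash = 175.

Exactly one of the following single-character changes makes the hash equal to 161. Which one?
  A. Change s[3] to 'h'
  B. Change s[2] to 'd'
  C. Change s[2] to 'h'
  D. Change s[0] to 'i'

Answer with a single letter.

Answer: B

Derivation:
Option A: s[3]='i'->'h', delta=(8-9)*7^0 mod 251 = 250, hash=175+250 mod 251 = 174
Option B: s[2]='f'->'d', delta=(4-6)*7^1 mod 251 = 237, hash=175+237 mod 251 = 161 <-- target
Option C: s[2]='f'->'h', delta=(8-6)*7^1 mod 251 = 14, hash=175+14 mod 251 = 189
Option D: s[0]='h'->'i', delta=(9-8)*7^3 mod 251 = 92, hash=175+92 mod 251 = 16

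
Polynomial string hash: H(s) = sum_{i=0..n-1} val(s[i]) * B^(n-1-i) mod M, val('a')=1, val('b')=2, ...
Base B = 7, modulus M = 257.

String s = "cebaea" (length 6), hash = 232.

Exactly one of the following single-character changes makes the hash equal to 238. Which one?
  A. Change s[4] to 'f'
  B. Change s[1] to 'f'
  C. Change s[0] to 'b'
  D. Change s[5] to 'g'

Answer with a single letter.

Answer: D

Derivation:
Option A: s[4]='e'->'f', delta=(6-5)*7^1 mod 257 = 7, hash=232+7 mod 257 = 239
Option B: s[1]='e'->'f', delta=(6-5)*7^4 mod 257 = 88, hash=232+88 mod 257 = 63
Option C: s[0]='c'->'b', delta=(2-3)*7^5 mod 257 = 155, hash=232+155 mod 257 = 130
Option D: s[5]='a'->'g', delta=(7-1)*7^0 mod 257 = 6, hash=232+6 mod 257 = 238 <-- target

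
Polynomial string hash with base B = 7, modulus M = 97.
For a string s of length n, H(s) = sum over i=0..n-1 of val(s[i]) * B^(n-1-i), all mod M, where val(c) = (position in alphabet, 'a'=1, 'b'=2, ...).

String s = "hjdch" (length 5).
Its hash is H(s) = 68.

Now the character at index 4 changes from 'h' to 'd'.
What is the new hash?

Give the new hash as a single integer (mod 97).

Answer: 64

Derivation:
val('h') = 8, val('d') = 4
Position k = 4, exponent = n-1-k = 0
B^0 mod M = 7^0 mod 97 = 1
Delta = (4 - 8) * 1 mod 97 = 93
New hash = (68 + 93) mod 97 = 64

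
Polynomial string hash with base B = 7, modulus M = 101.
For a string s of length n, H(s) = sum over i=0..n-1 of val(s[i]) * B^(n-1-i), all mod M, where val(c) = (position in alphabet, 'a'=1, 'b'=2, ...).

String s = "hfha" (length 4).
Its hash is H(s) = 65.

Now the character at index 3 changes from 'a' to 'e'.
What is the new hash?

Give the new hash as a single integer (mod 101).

Answer: 69

Derivation:
val('a') = 1, val('e') = 5
Position k = 3, exponent = n-1-k = 0
B^0 mod M = 7^0 mod 101 = 1
Delta = (5 - 1) * 1 mod 101 = 4
New hash = (65 + 4) mod 101 = 69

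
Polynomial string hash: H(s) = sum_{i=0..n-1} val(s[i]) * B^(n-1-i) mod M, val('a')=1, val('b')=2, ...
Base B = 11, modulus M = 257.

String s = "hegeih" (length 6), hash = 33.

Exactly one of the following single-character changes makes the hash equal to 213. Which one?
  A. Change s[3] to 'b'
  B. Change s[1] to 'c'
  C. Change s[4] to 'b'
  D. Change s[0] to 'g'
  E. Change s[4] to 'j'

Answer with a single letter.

Option A: s[3]='e'->'b', delta=(2-5)*11^2 mod 257 = 151, hash=33+151 mod 257 = 184
Option B: s[1]='e'->'c', delta=(3-5)*11^4 mod 257 = 16, hash=33+16 mod 257 = 49
Option C: s[4]='i'->'b', delta=(2-9)*11^1 mod 257 = 180, hash=33+180 mod 257 = 213 <-- target
Option D: s[0]='h'->'g', delta=(7-8)*11^5 mod 257 = 88, hash=33+88 mod 257 = 121
Option E: s[4]='i'->'j', delta=(10-9)*11^1 mod 257 = 11, hash=33+11 mod 257 = 44

Answer: C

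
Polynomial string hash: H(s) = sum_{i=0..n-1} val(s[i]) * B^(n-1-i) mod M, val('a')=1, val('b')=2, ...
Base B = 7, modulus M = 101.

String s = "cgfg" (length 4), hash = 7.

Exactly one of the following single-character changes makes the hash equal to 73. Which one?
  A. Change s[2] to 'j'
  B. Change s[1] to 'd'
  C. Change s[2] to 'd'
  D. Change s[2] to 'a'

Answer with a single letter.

Answer: D

Derivation:
Option A: s[2]='f'->'j', delta=(10-6)*7^1 mod 101 = 28, hash=7+28 mod 101 = 35
Option B: s[1]='g'->'d', delta=(4-7)*7^2 mod 101 = 55, hash=7+55 mod 101 = 62
Option C: s[2]='f'->'d', delta=(4-6)*7^1 mod 101 = 87, hash=7+87 mod 101 = 94
Option D: s[2]='f'->'a', delta=(1-6)*7^1 mod 101 = 66, hash=7+66 mod 101 = 73 <-- target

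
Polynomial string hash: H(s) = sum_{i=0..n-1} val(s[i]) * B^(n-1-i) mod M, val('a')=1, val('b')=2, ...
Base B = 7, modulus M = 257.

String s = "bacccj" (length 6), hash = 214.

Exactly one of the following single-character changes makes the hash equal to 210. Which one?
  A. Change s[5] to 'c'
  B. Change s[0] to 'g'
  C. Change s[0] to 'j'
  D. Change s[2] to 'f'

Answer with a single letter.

Answer: B

Derivation:
Option A: s[5]='j'->'c', delta=(3-10)*7^0 mod 257 = 250, hash=214+250 mod 257 = 207
Option B: s[0]='b'->'g', delta=(7-2)*7^5 mod 257 = 253, hash=214+253 mod 257 = 210 <-- target
Option C: s[0]='b'->'j', delta=(10-2)*7^5 mod 257 = 45, hash=214+45 mod 257 = 2
Option D: s[2]='c'->'f', delta=(6-3)*7^3 mod 257 = 1, hash=214+1 mod 257 = 215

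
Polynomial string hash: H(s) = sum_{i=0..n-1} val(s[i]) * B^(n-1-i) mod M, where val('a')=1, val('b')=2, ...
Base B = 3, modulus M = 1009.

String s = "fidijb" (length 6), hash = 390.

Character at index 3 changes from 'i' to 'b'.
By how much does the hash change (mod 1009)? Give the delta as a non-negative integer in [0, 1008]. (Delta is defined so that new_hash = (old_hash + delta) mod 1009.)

Delta formula: (val(new) - val(old)) * B^(n-1-k) mod M
  val('b') - val('i') = 2 - 9 = -7
  B^(n-1-k) = 3^2 mod 1009 = 9
  Delta = -7 * 9 mod 1009 = 946

Answer: 946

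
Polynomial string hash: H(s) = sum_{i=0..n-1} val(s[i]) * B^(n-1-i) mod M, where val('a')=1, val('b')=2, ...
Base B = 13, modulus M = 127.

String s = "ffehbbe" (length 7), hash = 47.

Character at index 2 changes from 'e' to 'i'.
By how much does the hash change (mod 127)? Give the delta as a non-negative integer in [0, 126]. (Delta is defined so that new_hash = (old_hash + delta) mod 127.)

Delta formula: (val(new) - val(old)) * B^(n-1-k) mod M
  val('i') - val('e') = 9 - 5 = 4
  B^(n-1-k) = 13^4 mod 127 = 113
  Delta = 4 * 113 mod 127 = 71

Answer: 71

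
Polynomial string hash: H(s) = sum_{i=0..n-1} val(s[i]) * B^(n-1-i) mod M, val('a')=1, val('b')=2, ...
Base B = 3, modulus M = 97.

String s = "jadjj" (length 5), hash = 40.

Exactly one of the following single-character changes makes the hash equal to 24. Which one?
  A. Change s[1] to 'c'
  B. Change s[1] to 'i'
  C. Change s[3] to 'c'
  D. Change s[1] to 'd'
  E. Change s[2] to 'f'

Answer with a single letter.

Answer: D

Derivation:
Option A: s[1]='a'->'c', delta=(3-1)*3^3 mod 97 = 54, hash=40+54 mod 97 = 94
Option B: s[1]='a'->'i', delta=(9-1)*3^3 mod 97 = 22, hash=40+22 mod 97 = 62
Option C: s[3]='j'->'c', delta=(3-10)*3^1 mod 97 = 76, hash=40+76 mod 97 = 19
Option D: s[1]='a'->'d', delta=(4-1)*3^3 mod 97 = 81, hash=40+81 mod 97 = 24 <-- target
Option E: s[2]='d'->'f', delta=(6-4)*3^2 mod 97 = 18, hash=40+18 mod 97 = 58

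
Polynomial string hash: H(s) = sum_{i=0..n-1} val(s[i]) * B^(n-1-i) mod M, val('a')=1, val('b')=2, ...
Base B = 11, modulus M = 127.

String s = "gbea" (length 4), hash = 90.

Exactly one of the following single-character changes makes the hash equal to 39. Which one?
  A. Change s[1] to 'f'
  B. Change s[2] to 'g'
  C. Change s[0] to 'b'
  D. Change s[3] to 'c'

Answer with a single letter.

Option A: s[1]='b'->'f', delta=(6-2)*11^2 mod 127 = 103, hash=90+103 mod 127 = 66
Option B: s[2]='e'->'g', delta=(7-5)*11^1 mod 127 = 22, hash=90+22 mod 127 = 112
Option C: s[0]='g'->'b', delta=(2-7)*11^3 mod 127 = 76, hash=90+76 mod 127 = 39 <-- target
Option D: s[3]='a'->'c', delta=(3-1)*11^0 mod 127 = 2, hash=90+2 mod 127 = 92

Answer: C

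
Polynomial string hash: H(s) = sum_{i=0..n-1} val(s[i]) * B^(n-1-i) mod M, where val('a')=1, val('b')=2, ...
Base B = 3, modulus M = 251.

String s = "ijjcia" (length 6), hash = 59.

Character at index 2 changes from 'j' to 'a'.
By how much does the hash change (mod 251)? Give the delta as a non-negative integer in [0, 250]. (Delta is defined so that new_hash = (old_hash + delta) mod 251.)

Answer: 8

Derivation:
Delta formula: (val(new) - val(old)) * B^(n-1-k) mod M
  val('a') - val('j') = 1 - 10 = -9
  B^(n-1-k) = 3^3 mod 251 = 27
  Delta = -9 * 27 mod 251 = 8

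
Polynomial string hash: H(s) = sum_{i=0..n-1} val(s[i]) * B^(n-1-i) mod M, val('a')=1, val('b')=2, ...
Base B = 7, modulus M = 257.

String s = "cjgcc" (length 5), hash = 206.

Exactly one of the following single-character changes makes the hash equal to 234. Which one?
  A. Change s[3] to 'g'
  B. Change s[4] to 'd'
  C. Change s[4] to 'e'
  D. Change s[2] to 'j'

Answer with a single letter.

Option A: s[3]='c'->'g', delta=(7-3)*7^1 mod 257 = 28, hash=206+28 mod 257 = 234 <-- target
Option B: s[4]='c'->'d', delta=(4-3)*7^0 mod 257 = 1, hash=206+1 mod 257 = 207
Option C: s[4]='c'->'e', delta=(5-3)*7^0 mod 257 = 2, hash=206+2 mod 257 = 208
Option D: s[2]='g'->'j', delta=(10-7)*7^2 mod 257 = 147, hash=206+147 mod 257 = 96

Answer: A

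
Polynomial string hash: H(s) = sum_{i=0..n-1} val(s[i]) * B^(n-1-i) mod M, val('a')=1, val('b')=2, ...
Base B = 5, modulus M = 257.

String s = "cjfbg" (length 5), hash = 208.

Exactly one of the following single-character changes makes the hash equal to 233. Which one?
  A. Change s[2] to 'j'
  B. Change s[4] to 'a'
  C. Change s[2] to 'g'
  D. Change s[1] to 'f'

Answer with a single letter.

Option A: s[2]='f'->'j', delta=(10-6)*5^2 mod 257 = 100, hash=208+100 mod 257 = 51
Option B: s[4]='g'->'a', delta=(1-7)*5^0 mod 257 = 251, hash=208+251 mod 257 = 202
Option C: s[2]='f'->'g', delta=(7-6)*5^2 mod 257 = 25, hash=208+25 mod 257 = 233 <-- target
Option D: s[1]='j'->'f', delta=(6-10)*5^3 mod 257 = 14, hash=208+14 mod 257 = 222

Answer: C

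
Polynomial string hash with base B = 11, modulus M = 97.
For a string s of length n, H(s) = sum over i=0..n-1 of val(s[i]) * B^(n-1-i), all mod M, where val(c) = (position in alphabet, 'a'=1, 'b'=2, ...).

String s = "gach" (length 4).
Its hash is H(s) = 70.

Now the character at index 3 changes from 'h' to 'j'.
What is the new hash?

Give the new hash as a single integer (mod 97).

Answer: 72

Derivation:
val('h') = 8, val('j') = 10
Position k = 3, exponent = n-1-k = 0
B^0 mod M = 11^0 mod 97 = 1
Delta = (10 - 8) * 1 mod 97 = 2
New hash = (70 + 2) mod 97 = 72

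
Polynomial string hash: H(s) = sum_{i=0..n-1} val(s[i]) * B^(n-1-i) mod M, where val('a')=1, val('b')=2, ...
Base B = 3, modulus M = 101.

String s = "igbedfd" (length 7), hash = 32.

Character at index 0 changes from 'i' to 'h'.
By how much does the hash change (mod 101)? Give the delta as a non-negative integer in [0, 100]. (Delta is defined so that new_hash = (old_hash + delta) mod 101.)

Answer: 79

Derivation:
Delta formula: (val(new) - val(old)) * B^(n-1-k) mod M
  val('h') - val('i') = 8 - 9 = -1
  B^(n-1-k) = 3^6 mod 101 = 22
  Delta = -1 * 22 mod 101 = 79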